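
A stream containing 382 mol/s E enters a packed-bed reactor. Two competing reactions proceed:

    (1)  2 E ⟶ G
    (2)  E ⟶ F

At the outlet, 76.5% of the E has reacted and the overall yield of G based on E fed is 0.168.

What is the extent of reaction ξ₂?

ξ₂ = 164 mol/s

Yield of G: 1ξ₁ / 382 = 0.168 → ξ₁ = 64.18 mol/s.
Conversion of E: 2ξ₁ + 1ξ₂ = 0.765 × 382 = 292.2 → ξ₂ = 163.9 mol/s.
Outlet amounts (n = n₀ + Σ ν·ξ):
  E: 382 − 2(64.18) − 1(163.9) = 89.77
  G: 0 + 1(64.18) = 64.18
  F: 0 + 1(163.9) = 163.9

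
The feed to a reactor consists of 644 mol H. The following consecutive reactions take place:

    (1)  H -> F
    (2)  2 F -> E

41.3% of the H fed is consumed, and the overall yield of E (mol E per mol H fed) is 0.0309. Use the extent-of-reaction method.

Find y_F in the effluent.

0.362

Conversion of H: H consumed = 1ξ₁ = 0.413 × 644 → ξ₁ = 266 mol.
Yield of E: 1ξ₂ / 644 = 0.0309 → ξ₂ = 19.9 mol.
Outlet amounts (n = n₀ + Σ ν·ξ):
  H: 644 − 1(266) = 378
  F: 0 + 1(266) − 2(19.9) = 226.2
  E: 0 + 1(19.9) = 19.9
Total out = 624.1 mol; y_F = 226.2 / 624.1 = 0.3624.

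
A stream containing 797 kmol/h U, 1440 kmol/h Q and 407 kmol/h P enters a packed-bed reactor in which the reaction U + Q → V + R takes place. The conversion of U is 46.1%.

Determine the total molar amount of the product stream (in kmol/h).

2640 kmol/h

U reacted = 0.461 × 797 = 367.4 kmol/h; ν_U = −1, so ξ = 367.4/1 = 367.4 kmol/h.
Outlet amounts (n = n₀ + ν ξ):
  U: 797 − 1(367.4) = 429.6
  Q: 1440 − 1(367.4) = 1073
  V: 0 + 1(367.4) = 367.4
  R: 0 + 1(367.4) = 367.4
  P: 407 (inert)
Total out = 429.6 + 1073 + 367.4 + 367.4 + 407 = 2644 kmol/h.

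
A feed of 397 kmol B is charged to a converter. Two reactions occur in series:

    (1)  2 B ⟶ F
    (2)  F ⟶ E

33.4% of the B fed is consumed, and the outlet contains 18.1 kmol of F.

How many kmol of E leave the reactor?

Conversion of B: B consumed = 2ξ₁ = 0.334 × 397 → ξ₁ = 66.3 kmol.
F balance: n_F = 0 + 1ξ₁ − 1ξ₂ = 18.1 → ξ₂ = (1·66.3 − 18.1)/1 = 48.2 kmol.
Outlet amounts (n = n₀ + Σ ν·ξ):
  B: 397 − 2(66.3) = 264.4
  F: 0 + 1(66.3) − 1(48.2) = 18.1
  E: 0 + 1(48.2) = 48.2

48.2 kmol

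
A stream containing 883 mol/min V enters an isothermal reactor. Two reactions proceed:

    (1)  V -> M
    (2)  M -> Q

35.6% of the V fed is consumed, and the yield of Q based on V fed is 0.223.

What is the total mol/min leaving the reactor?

883 mol/min

Conversion of V: V consumed = 1ξ₁ = 0.356 × 883 → ξ₁ = 314.3 mol/min.
Yield of Q: 1ξ₂ / 883 = 0.223 → ξ₂ = 196.9 mol/min.
Outlet amounts (n = n₀ + Σ ν·ξ):
  V: 883 − 1(314.3) = 568.7
  M: 0 + 1(314.3) − 1(196.9) = 117.4
  Q: 0 + 1(196.9) = 196.9
Total out = 568.7 + 117.4 + 196.9 = 883 mol/min.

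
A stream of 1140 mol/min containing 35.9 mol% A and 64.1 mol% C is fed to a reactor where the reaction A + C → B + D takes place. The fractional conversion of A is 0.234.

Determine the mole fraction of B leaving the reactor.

A reacted = 0.234 × 409.3 = 95.77 mol/min; ν_A = −1, so ξ = 95.77/1 = 95.77 mol/min.
Outlet amounts (n = n₀ + ν ξ):
  A: 409.3 − 1(95.77) = 313.5
  C: 730.7 − 1(95.77) = 635
  B: 0 + 1(95.77) = 95.77
  D: 0 + 1(95.77) = 95.77
Total out = 1140 mol/min; y_B = 95.77 / 1140 = 0.08401.

0.084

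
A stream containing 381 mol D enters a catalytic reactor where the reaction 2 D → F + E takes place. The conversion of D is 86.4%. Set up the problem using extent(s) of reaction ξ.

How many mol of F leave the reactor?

D reacted = 0.864 × 381 = 329.2 mol; ν_D = −2, so ξ = 329.2/2 = 164.6 mol.
Outlet amounts (n = n₀ + ν ξ):
  D: 381 − 2(164.6) = 51.82
  F: 0 + 1(164.6) = 164.6
  E: 0 + 1(164.6) = 164.6

165 mol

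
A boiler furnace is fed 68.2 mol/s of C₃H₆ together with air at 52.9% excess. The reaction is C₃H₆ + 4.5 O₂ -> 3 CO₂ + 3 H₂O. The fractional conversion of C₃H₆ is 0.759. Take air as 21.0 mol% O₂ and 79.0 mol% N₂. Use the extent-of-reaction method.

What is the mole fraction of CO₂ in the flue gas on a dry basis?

Stoichiometric O₂ = 4.5 × 68.2 = 306.9 mol/s; O₂ fed = 306.9 × 1.529 = 469.3 mol/s.
N₂ fed = 469.3 × 79/21 = 1765 mol/s.
Fuel reacted = 0.759 × 68.2 → ξ = 51.76 mol/s.
Outlet (n = n₀ + ν ξ):
  C₃H₆: 68.2 − 1(51.76) = 16.44
  O₂: 469.3 − 4.5(51.76) = 236.3
  N₂: 1765 (inert)
  CO₂: 0 + 3(51.76) = 155.3
  H₂O: 0 + 3(51.76) = 155.3
Dry total = 2173 mol/s; y_CO₂ (dry) = 155.3 / 2173 = 0.07145.

0.0715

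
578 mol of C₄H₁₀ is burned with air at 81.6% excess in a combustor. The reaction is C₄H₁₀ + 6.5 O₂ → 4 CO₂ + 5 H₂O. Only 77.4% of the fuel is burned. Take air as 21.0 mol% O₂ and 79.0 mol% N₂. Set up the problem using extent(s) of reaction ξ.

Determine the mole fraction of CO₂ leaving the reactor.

Stoichiometric O₂ = 6.5 × 578 = 3757 mol; O₂ fed = 3757 × 1.816 = 6823 mol.
N₂ fed = 6823 × 79/21 = 25670 mol.
Fuel reacted = 0.774 × 578 → ξ = 447.4 mol.
Outlet (n = n₀ + ν ξ):
  C₄H₁₀: 578 − 1(447.4) = 130.6
  O₂: 6823 − 6.5(447.4) = 3915
  N₂: 25670 (inert)
  CO₂: 0 + 4(447.4) = 1789
  H₂O: 0 + 5(447.4) = 2237
Total out = 33740 mol; y_CO₂ = 1789 / 33740 = 0.05304.

0.053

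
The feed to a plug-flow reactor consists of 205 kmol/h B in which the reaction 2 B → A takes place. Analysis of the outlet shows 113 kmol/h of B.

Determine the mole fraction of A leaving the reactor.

For B: n = n₀ − 2ξ → 113 = 205 − 2ξ, giving ξ = 46 kmol/h.
Outlet amounts (n = n₀ + ν ξ):
  B: 205 − 2(46) = 113
  A: 0 + 1(46) = 46
Total out = 159 kmol/h; y_A = 46 / 159 = 0.2893.

0.289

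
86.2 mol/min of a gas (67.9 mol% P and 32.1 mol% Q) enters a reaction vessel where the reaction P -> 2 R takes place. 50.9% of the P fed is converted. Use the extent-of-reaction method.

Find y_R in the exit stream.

0.514

P reacted = 0.509 × 58.53 = 29.79 mol/min; ν_P = −1, so ξ = 29.79/1 = 29.79 mol/min.
Outlet amounts (n = n₀ + ν ξ):
  P: 58.53 − 1(29.79) = 28.74
  R: 0 + 2(29.79) = 59.58
  Q: 27.67 (inert)
Total out = 116 mol/min; y_R = 59.58 / 116 = 0.5137.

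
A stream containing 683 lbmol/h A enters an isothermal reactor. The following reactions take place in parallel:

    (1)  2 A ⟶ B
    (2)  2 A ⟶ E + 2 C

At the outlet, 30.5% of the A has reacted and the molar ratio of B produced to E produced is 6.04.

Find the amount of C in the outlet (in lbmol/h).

Conversion of A: A consumed = 0.305 × 683 = 208.3 lbmol/h = 2ξ₁ + 2ξ₂.
Selectivity: 1ξ₁ / (1ξ₂) = 6.04 → ξ₁ = 6.04 ξ₂.
Substitute: (2·6.04 + 2) ξ₂ = 208.3 → ξ₂ = 14.8 lbmol/h, ξ₁ = 89.36 lbmol/h.
Outlet amounts (n = n₀ + Σ ν·ξ):
  A: 683 − 2(89.36) − 2(14.8) = 474.7
  B: 0 + 1(89.36) = 89.36
  E: 0 + 1(14.8) = 14.8
  C: 0 + 2(14.8) = 29.59

29.6 lbmol/h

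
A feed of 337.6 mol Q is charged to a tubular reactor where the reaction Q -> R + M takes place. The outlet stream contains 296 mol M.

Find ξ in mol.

For M: n = n₀ + 1ξ → 296 = 0 + 1ξ, giving ξ = 296 mol.
Outlet amounts (n = n₀ + ν ξ):
  Q: 337.6 − 1(296) = 41.6
  R: 0 + 1(296) = 296
  M: 0 + 1(296) = 296

ξ = 296 mol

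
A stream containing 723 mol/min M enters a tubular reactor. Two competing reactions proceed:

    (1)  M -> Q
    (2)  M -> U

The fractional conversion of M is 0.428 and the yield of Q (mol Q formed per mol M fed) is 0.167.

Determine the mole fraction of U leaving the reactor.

0.261

Yield of Q: 1ξ₁ / 723 = 0.167 → ξ₁ = 120.7 mol/min.
Conversion of M: 1ξ₁ + 1ξ₂ = 0.428 × 723 = 309.4 → ξ₂ = 188.7 mol/min.
Outlet amounts (n = n₀ + Σ ν·ξ):
  M: 723 − 1(120.7) − 1(188.7) = 413.6
  Q: 0 + 1(120.7) = 120.7
  U: 0 + 1(188.7) = 188.7
Total out = 723 mol/min; y_U = 188.7 / 723 = 0.261.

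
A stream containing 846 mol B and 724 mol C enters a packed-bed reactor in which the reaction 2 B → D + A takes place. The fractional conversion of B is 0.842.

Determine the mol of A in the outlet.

B reacted = 0.842 × 846 = 712.3 mol; ν_B = −2, so ξ = 712.3/2 = 356.2 mol.
Outlet amounts (n = n₀ + ν ξ):
  B: 846 − 2(356.2) = 133.7
  D: 0 + 1(356.2) = 356.2
  A: 0 + 1(356.2) = 356.2
  C: 724 (inert)

356 mol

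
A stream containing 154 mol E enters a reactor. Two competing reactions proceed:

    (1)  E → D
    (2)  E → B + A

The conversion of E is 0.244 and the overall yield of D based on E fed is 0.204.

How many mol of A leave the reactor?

6.16 mol

Yield of D: 1ξ₁ / 154 = 0.204 → ξ₁ = 31.42 mol.
Conversion of E: 1ξ₁ + 1ξ₂ = 0.244 × 154 = 37.58 → ξ₂ = 6.16 mol.
Outlet amounts (n = n₀ + Σ ν·ξ):
  E: 154 − 1(31.42) − 1(6.16) = 116.4
  D: 0 + 1(31.42) = 31.42
  B: 0 + 1(6.16) = 6.16
  A: 0 + 1(6.16) = 6.16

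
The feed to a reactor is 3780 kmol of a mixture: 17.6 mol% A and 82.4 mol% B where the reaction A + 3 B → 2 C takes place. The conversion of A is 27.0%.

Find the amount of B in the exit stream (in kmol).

2580 kmol

A reacted = 0.27 × 665.3 = 179.6 kmol; ν_A = −1, so ξ = 179.6/1 = 179.6 kmol.
Outlet amounts (n = n₀ + ν ξ):
  A: 665.3 − 1(179.6) = 485.7
  B: 3115 − 3(179.6) = 2576
  C: 0 + 2(179.6) = 359.3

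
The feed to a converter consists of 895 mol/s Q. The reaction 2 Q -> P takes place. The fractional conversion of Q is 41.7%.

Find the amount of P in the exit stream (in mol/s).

187 mol/s

Q reacted = 0.417 × 895 = 373.2 mol/s; ν_Q = −2, so ξ = 373.2/2 = 186.6 mol/s.
Outlet amounts (n = n₀ + ν ξ):
  Q: 895 − 2(186.6) = 521.8
  P: 0 + 1(186.6) = 186.6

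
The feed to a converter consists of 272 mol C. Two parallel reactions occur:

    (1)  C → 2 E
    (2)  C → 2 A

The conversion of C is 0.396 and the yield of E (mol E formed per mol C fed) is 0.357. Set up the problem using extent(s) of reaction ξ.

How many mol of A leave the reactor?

118 mol

Yield of E: 2ξ₁ / 272 = 0.357 → ξ₁ = 48.55 mol.
Conversion of C: 1ξ₁ + 1ξ₂ = 0.396 × 272 = 107.7 → ξ₂ = 59.16 mol.
Outlet amounts (n = n₀ + Σ ν·ξ):
  C: 272 − 1(48.55) − 1(59.16) = 164.3
  E: 0 + 2(48.55) = 97.1
  A: 0 + 2(59.16) = 118.3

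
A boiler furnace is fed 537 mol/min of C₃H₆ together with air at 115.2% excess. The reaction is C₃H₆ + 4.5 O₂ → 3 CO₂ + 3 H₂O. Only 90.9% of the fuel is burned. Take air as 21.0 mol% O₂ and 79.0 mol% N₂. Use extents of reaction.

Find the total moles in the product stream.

Stoichiometric O₂ = 4.5 × 537 = 2416 mol/min; O₂ fed = 2416 × 2.152 = 5200 mol/min.
N₂ fed = 5200 × 79/21 = 19560 mol/min.
Fuel reacted = 0.909 × 537 → ξ = 488.1 mol/min.
Outlet (n = n₀ + ν ξ):
  C₃H₆: 537 − 1(488.1) = 48.87
  O₂: 5200 − 4.5(488.1) = 3004
  N₂: 19560 (inert)
  CO₂: 0 + 3(488.1) = 1464
  H₂O: 0 + 3(488.1) = 1464
Total out = 48.87 + 3004 + 19560 + 1464 + 1464 = 25540 mol/min.

25500 mol/min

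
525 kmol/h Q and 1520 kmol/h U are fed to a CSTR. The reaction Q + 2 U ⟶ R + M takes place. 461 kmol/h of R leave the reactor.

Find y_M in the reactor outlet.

For R: n = n₀ + 1ξ → 461 = 0 + 1ξ, giving ξ = 461 kmol/h.
Outlet amounts (n = n₀ + ν ξ):
  Q: 525 − 1(461) = 64
  U: 1520 − 2(461) = 598
  R: 0 + 1(461) = 461
  M: 0 + 1(461) = 461
Total out = 1584 kmol/h; y_M = 461 / 1584 = 0.291.

0.291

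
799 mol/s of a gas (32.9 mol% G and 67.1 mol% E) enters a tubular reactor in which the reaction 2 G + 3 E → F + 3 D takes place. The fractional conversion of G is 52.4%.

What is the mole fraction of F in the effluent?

G reacted = 0.524 × 262.9 = 137.7 mol/s; ν_G = −2, so ξ = 137.7/2 = 68.87 mol/s.
Outlet amounts (n = n₀ + ν ξ):
  G: 262.9 − 2(68.87) = 125.1
  E: 536.1 − 3(68.87) = 329.5
  F: 0 + 1(68.87) = 68.87
  D: 0 + 3(68.87) = 206.6
Total out = 730.1 mol/s; y_F = 68.87 / 730.1 = 0.09433.

0.0943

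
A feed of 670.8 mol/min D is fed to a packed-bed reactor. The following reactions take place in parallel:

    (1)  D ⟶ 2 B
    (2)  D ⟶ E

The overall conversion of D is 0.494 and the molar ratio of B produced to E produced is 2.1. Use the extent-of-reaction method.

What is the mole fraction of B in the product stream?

0.404

Conversion of D: D consumed = 0.494 × 670.8 = 331.4 mol/min = 1ξ₁ + 1ξ₂.
Selectivity: 2ξ₁ / (1ξ₂) = 2.1 → ξ₁ = 1.05 ξ₂.
Substitute: (1·1.05 + 1) ξ₂ = 331.4 → ξ₂ = 161.6 mol/min, ξ₁ = 169.7 mol/min.
Outlet amounts (n = n₀ + Σ ν·ξ):
  D: 670.8 − 1(169.7) − 1(161.6) = 339.4
  B: 0 + 2(169.7) = 339.5
  E: 0 + 1(161.6) = 161.6
Total out = 840.5 mol/min; y_B = 339.5 / 840.5 = 0.4039.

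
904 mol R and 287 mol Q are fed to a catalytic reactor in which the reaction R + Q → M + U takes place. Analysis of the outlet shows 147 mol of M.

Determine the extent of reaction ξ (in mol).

For M: n = n₀ + 1ξ → 147 = 0 + 1ξ, giving ξ = 147 mol.
Outlet amounts (n = n₀ + ν ξ):
  R: 904 − 1(147) = 757
  Q: 287 − 1(147) = 140
  M: 0 + 1(147) = 147
  U: 0 + 1(147) = 147

ξ = 147 mol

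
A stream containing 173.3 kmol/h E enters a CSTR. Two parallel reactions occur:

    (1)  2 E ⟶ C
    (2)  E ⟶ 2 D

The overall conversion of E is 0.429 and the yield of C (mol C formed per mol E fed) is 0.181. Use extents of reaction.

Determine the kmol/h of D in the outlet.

Yield of C: 1ξ₁ / 173.3 = 0.181 → ξ₁ = 31.37 kmol/h.
Conversion of E: 2ξ₁ + 1ξ₂ = 0.429 × 173.3 = 74.35 → ξ₂ = 11.61 kmol/h.
Outlet amounts (n = n₀ + Σ ν·ξ):
  E: 173.3 − 2(31.37) − 1(11.61) = 98.95
  C: 0 + 1(31.37) = 31.37
  D: 0 + 2(11.61) = 23.22

23.2 kmol/h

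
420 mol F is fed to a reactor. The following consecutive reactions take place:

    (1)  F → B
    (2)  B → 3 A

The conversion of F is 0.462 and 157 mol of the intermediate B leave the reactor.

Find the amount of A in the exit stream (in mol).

Conversion of F: F consumed = 1ξ₁ = 0.462 × 420 → ξ₁ = 194 mol.
B balance: n_B = 0 + 1ξ₁ − 1ξ₂ = 157 → ξ₂ = (1·194 − 157)/1 = 37.04 mol.
Outlet amounts (n = n₀ + Σ ν·ξ):
  F: 420 − 1(194) = 226
  B: 0 + 1(194) − 1(37.04) = 157
  A: 0 + 3(37.04) = 111.1

111 mol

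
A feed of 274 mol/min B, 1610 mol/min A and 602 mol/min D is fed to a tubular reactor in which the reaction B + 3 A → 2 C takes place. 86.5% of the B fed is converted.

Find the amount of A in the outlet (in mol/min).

899 mol/min

B reacted = 0.865 × 274 = 237 mol/min; ν_B = −1, so ξ = 237/1 = 237 mol/min.
Outlet amounts (n = n₀ + ν ξ):
  B: 274 − 1(237) = 36.99
  A: 1610 − 3(237) = 899
  C: 0 + 2(237) = 474
  D: 602 (inert)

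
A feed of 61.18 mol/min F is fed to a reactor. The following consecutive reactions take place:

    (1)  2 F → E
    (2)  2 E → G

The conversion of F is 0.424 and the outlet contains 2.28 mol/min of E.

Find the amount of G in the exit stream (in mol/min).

Conversion of F: F consumed = 2ξ₁ = 0.424 × 61.18 → ξ₁ = 12.97 mol/min.
E balance: n_E = 0 + 1ξ₁ − 2ξ₂ = 2.28 → ξ₂ = (1·12.97 − 2.28)/2 = 5.345 mol/min.
Outlet amounts (n = n₀ + Σ ν·ξ):
  F: 61.18 − 2(12.97) = 35.24
  E: 0 + 1(12.97) − 2(5.345) = 2.28
  G: 0 + 1(5.345) = 5.345

5.35 mol/min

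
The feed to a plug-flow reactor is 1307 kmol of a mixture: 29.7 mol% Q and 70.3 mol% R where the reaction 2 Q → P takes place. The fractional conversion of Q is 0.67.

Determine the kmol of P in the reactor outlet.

130 kmol

Q reacted = 0.67 × 388.2 = 260.1 kmol; ν_Q = −2, so ξ = 260.1/2 = 130 kmol.
Outlet amounts (n = n₀ + ν ξ):
  Q: 388.2 − 2(130) = 128.1
  P: 0 + 1(130) = 130
  R: 918.8 (inert)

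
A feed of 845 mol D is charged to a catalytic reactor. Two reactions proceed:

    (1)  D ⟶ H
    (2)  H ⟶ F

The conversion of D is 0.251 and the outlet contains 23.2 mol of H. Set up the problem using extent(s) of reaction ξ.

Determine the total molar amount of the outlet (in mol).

Conversion of D: D consumed = 1ξ₁ = 0.251 × 845 → ξ₁ = 212.1 mol.
H balance: n_H = 0 + 1ξ₁ − 1ξ₂ = 23.2 → ξ₂ = (1·212.1 − 23.2)/1 = 188.9 mol.
Outlet amounts (n = n₀ + Σ ν·ξ):
  D: 845 − 1(212.1) = 632.9
  H: 0 + 1(212.1) − 1(188.9) = 23.2
  F: 0 + 1(188.9) = 188.9
Total out = 632.9 + 23.2 + 188.9 = 845 mol.

845 mol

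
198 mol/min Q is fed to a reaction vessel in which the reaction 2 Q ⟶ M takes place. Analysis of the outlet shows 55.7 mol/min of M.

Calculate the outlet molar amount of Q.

86.6 mol/min

For M: n = n₀ + 1ξ → 55.7 = 0 + 1ξ, giving ξ = 55.7 mol/min.
Outlet amounts (n = n₀ + ν ξ):
  Q: 198 − 2(55.7) = 86.6
  M: 0 + 1(55.7) = 55.7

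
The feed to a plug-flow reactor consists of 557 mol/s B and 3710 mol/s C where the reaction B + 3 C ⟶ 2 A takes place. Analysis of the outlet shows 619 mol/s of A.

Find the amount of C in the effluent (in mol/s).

2780 mol/s

For A: n = n₀ + 2ξ → 619 = 0 + 2ξ, giving ξ = 309.5 mol/s.
Outlet amounts (n = n₀ + ν ξ):
  B: 557 − 1(309.5) = 247.5
  C: 3710 − 3(309.5) = 2782
  A: 0 + 2(309.5) = 619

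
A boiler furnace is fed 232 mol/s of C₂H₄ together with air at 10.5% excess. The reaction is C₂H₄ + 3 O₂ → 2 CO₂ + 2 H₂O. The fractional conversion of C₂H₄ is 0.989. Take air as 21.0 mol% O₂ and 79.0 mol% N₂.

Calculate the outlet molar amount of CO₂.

Stoichiometric O₂ = 3 × 232 = 696 mol/s; O₂ fed = 696 × 1.105 = 769.1 mol/s.
N₂ fed = 769.1 × 79/21 = 2893 mol/s.
Fuel reacted = 0.989 × 232 → ξ = 229.4 mol/s.
Outlet (n = n₀ + ν ξ):
  C₂H₄: 232 − 1(229.4) = 2.552
  O₂: 769.1 − 3(229.4) = 80.74
  N₂: 2893 (inert)
  CO₂: 0 + 2(229.4) = 458.9
  H₂O: 0 + 2(229.4) = 458.9

459 mol/s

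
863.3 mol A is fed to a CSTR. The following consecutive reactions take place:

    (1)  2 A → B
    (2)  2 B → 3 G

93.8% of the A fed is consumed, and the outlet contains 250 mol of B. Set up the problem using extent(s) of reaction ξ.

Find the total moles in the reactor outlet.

536 mol

Conversion of A: A consumed = 2ξ₁ = 0.938 × 863.3 → ξ₁ = 404.9 mol.
B balance: n_B = 0 + 1ξ₁ − 2ξ₂ = 250 → ξ₂ = (1·404.9 − 250)/2 = 77.44 mol.
Outlet amounts (n = n₀ + Σ ν·ξ):
  A: 863.3 − 2(404.9) = 53.52
  B: 0 + 1(404.9) − 2(77.44) = 250
  G: 0 + 3(77.44) = 232.3
Total out = 53.52 + 250 + 232.3 = 535.9 mol.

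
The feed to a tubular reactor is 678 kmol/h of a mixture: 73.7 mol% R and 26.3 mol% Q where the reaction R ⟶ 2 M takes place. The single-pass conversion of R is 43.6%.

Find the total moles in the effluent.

896 kmol/h

R reacted = 0.436 × 499.7 = 217.9 kmol/h; ν_R = −1, so ξ = 217.9/1 = 217.9 kmol/h.
Outlet amounts (n = n₀ + ν ξ):
  R: 499.7 − 1(217.9) = 281.8
  M: 0 + 2(217.9) = 435.7
  Q: 178.3 (inert)
Total out = 281.8 + 435.7 + 178.3 = 895.9 kmol/h.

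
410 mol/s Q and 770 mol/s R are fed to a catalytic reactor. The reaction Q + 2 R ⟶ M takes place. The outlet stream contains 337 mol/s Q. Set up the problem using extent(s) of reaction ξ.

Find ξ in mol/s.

For Q: n = n₀ − 1ξ → 337 = 410 − 1ξ, giving ξ = 73 mol/s.
Outlet amounts (n = n₀ + ν ξ):
  Q: 410 − 1(73) = 337
  R: 770 − 2(73) = 624
  M: 0 + 1(73) = 73

ξ = 73 mol/s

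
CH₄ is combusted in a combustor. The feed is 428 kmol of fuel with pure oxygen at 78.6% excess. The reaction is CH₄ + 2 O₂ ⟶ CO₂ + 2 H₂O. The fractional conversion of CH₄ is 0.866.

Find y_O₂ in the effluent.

0.402

Stoichiometric O₂ = 2 × 428 = 856 kmol; O₂ fed = 856 × 1.786 = 1529 kmol.
Fuel reacted = 0.866 × 428 → ξ = 370.6 kmol.
Outlet (n = n₀ + ν ξ):
  CH₄: 428 − 1(370.6) = 57.35
  O₂: 1529 − 2(370.6) = 787.5
  CO₂: 0 + 1(370.6) = 370.6
  H₂O: 0 + 2(370.6) = 741.3
Total out = 1957 kmol; y_O₂ = 787.5 / 1957 = 0.4024.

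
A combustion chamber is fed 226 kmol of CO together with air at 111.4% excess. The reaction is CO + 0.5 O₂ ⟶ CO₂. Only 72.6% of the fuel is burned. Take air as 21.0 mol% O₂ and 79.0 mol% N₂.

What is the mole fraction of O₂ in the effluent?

Stoichiometric O₂ = 0.5 × 226 = 113 kmol; O₂ fed = 113 × 2.114 = 238.9 kmol.
N₂ fed = 238.9 × 79/21 = 898.7 kmol.
Fuel reacted = 0.726 × 226 → ξ = 164.1 kmol.
Outlet (n = n₀ + ν ξ):
  CO: 226 − 1(164.1) = 61.92
  O₂: 238.9 − 0.5(164.1) = 156.8
  N₂: 898.7 (inert)
  CO₂: 0 + 1(164.1) = 164.1
Total out = 1281 kmol; y_O₂ = 156.8 / 1281 = 0.1224.

0.122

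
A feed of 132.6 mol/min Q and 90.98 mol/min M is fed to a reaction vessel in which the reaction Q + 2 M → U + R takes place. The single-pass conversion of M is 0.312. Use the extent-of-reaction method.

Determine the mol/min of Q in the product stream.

118 mol/min

M reacted = 0.312 × 90.98 = 28.39 mol/min; ν_M = −2, so ξ = 28.39/2 = 14.19 mol/min.
Outlet amounts (n = n₀ + ν ξ):
  Q: 132.6 − 1(14.19) = 118.4
  M: 90.98 − 2(14.19) = 62.59
  U: 0 + 1(14.19) = 14.19
  R: 0 + 1(14.19) = 14.19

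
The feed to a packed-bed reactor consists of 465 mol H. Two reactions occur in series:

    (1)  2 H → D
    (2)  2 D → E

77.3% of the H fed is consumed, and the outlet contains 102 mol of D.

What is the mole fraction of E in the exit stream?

0.158

Conversion of H: H consumed = 2ξ₁ = 0.773 × 465 → ξ₁ = 179.7 mol.
D balance: n_D = 0 + 1ξ₁ − 2ξ₂ = 102 → ξ₂ = (1·179.7 − 102)/2 = 38.86 mol.
Outlet amounts (n = n₀ + Σ ν·ξ):
  H: 465 − 2(179.7) = 105.6
  D: 0 + 1(179.7) − 2(38.86) = 102
  E: 0 + 1(38.86) = 38.86
Total out = 246.4 mol; y_E = 38.86 / 246.4 = 0.1577.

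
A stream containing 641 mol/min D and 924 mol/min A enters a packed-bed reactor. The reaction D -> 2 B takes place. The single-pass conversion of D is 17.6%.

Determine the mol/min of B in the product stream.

D reacted = 0.176 × 641 = 112.8 mol/min; ν_D = −1, so ξ = 112.8/1 = 112.8 mol/min.
Outlet amounts (n = n₀ + ν ξ):
  D: 641 − 1(112.8) = 528.2
  B: 0 + 2(112.8) = 225.6
  A: 924 (inert)

226 mol/min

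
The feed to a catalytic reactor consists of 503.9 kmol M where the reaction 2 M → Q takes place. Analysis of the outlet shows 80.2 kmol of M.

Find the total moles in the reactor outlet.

292 kmol

For M: n = n₀ − 2ξ → 80.2 = 503.9 − 2ξ, giving ξ = 211.8 kmol.
Outlet amounts (n = n₀ + ν ξ):
  M: 503.9 − 2(211.8) = 80.2
  Q: 0 + 1(211.8) = 211.8
Total out = 80.2 + 211.8 = 292 kmol.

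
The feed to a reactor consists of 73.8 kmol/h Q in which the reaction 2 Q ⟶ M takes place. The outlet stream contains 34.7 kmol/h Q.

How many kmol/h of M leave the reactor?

19.5 kmol/h

For Q: n = n₀ − 2ξ → 34.7 = 73.8 − 2ξ, giving ξ = 19.55 kmol/h.
Outlet amounts (n = n₀ + ν ξ):
  Q: 73.8 − 2(19.55) = 34.7
  M: 0 + 1(19.55) = 19.55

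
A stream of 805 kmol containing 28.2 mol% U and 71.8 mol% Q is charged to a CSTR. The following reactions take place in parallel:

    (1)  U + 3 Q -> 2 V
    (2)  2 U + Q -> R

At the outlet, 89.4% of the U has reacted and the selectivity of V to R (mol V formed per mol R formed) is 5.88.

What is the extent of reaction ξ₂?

Conversion of U: U consumed = 0.894 × 227 = 202.9 kmol = 1ξ₁ + 2ξ₂.
Selectivity: 2ξ₁ / (1ξ₂) = 5.88 → ξ₁ = 2.94 ξ₂.
Substitute: (1·2.94 + 2) ξ₂ = 202.9 → ξ₂ = 41.08 kmol, ξ₁ = 120.8 kmol.
Outlet amounts (n = n₀ + Σ ν·ξ):
  U: 227 − 1(120.8) − 2(41.08) = 24.06
  Q: 578 − 3(120.8) − 1(41.08) = 174.6
  V: 0 + 2(120.8) = 241.6
  R: 0 + 1(41.08) = 41.08

ξ₂ = 41.1 kmol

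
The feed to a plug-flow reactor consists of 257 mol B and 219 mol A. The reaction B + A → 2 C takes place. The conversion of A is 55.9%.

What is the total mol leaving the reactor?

476 mol

A reacted = 0.559 × 219 = 122.4 mol; ν_A = −1, so ξ = 122.4/1 = 122.4 mol.
Outlet amounts (n = n₀ + ν ξ):
  B: 257 − 1(122.4) = 134.6
  A: 219 − 1(122.4) = 96.58
  C: 0 + 2(122.4) = 244.8
Total out = 134.6 + 96.58 + 244.8 = 476 mol.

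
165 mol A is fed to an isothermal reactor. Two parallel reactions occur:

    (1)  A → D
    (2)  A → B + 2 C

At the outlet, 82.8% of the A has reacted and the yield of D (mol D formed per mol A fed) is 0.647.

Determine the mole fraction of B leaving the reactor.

0.133

Yield of D: 1ξ₁ / 165 = 0.647 → ξ₁ = 106.8 mol.
Conversion of A: 1ξ₁ + 1ξ₂ = 0.828 × 165 = 136.6 → ξ₂ = 29.86 mol.
Outlet amounts (n = n₀ + Σ ν·ξ):
  A: 165 − 1(106.8) − 1(29.86) = 28.38
  D: 0 + 1(106.8) = 106.8
  B: 0 + 1(29.86) = 29.86
  C: 0 + 2(29.86) = 59.73
Total out = 224.7 mol; y_B = 29.86 / 224.7 = 0.1329.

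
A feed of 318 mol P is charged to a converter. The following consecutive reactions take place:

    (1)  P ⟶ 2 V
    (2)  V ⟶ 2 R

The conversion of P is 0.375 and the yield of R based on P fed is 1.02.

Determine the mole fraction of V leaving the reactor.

Conversion of P: P consumed = 1ξ₁ = 0.375 × 318 → ξ₁ = 119.2 mol.
Yield of R: 2ξ₂ / 318 = 1.02 → ξ₂ = 162.2 mol.
Outlet amounts (n = n₀ + Σ ν·ξ):
  P: 318 − 1(119.2) = 198.8
  V: 0 + 2(119.2) − 1(162.2) = 76.32
  R: 0 + 2(162.2) = 324.4
Total out = 599.4 mol; y_V = 76.32 / 599.4 = 0.1273.

0.127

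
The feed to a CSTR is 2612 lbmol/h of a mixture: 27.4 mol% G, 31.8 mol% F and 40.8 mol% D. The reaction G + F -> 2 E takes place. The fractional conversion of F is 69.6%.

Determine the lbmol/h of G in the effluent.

138 lbmol/h

F reacted = 0.696 × 830.6 = 578.1 lbmol/h; ν_F = −1, so ξ = 578.1/1 = 578.1 lbmol/h.
Outlet amounts (n = n₀ + ν ξ):
  G: 715.7 − 1(578.1) = 137.6
  F: 830.6 − 1(578.1) = 252.5
  E: 0 + 2(578.1) = 1156
  D: 1066 (inert)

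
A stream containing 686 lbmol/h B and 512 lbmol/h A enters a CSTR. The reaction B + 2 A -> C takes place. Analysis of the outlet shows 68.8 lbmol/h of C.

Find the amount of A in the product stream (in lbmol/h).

374 lbmol/h

For C: n = n₀ + 1ξ → 68.8 = 0 + 1ξ, giving ξ = 68.8 lbmol/h.
Outlet amounts (n = n₀ + ν ξ):
  B: 686 − 1(68.8) = 617.2
  A: 512 − 2(68.8) = 374.4
  C: 0 + 1(68.8) = 68.8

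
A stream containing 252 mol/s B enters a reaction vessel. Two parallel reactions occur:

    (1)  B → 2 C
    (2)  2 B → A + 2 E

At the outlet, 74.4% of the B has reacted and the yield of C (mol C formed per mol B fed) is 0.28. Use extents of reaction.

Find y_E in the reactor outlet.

0.419

Yield of C: 2ξ₁ / 252 = 0.28 → ξ₁ = 35.28 mol/s.
Conversion of B: 1ξ₁ + 2ξ₂ = 0.744 × 252 = 187.5 → ξ₂ = 76.1 mol/s.
Outlet amounts (n = n₀ + Σ ν·ξ):
  B: 252 − 1(35.28) − 2(76.1) = 64.51
  C: 0 + 2(35.28) = 70.56
  A: 0 + 1(76.1) = 76.1
  E: 0 + 2(76.1) = 152.2
Total out = 363.4 mol/s; y_E = 152.2 / 363.4 = 0.4189.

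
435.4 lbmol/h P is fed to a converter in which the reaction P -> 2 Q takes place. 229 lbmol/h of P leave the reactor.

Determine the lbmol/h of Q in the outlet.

413 lbmol/h

For P: n = n₀ − 1ξ → 229 = 435.4 − 1ξ, giving ξ = 206.4 lbmol/h.
Outlet amounts (n = n₀ + ν ξ):
  P: 435.4 − 1(206.4) = 229
  Q: 0 + 2(206.4) = 412.8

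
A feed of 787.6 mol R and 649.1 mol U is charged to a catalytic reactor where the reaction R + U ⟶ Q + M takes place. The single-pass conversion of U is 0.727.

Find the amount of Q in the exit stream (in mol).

U reacted = 0.727 × 649.1 = 471.9 mol; ν_U = −1, so ξ = 471.9/1 = 471.9 mol.
Outlet amounts (n = n₀ + ν ξ):
  R: 787.6 − 1(471.9) = 315.7
  U: 649.1 − 1(471.9) = 177.2
  Q: 0 + 1(471.9) = 471.9
  M: 0 + 1(471.9) = 471.9

472 mol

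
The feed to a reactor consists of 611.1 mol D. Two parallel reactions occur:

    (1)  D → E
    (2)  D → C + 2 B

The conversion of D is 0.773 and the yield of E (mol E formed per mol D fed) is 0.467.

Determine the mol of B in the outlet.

374 mol

Yield of E: 1ξ₁ / 611.1 = 0.467 → ξ₁ = 285.4 mol.
Conversion of D: 1ξ₁ + 1ξ₂ = 0.773 × 611.1 = 472.4 → ξ₂ = 187 mol.
Outlet amounts (n = n₀ + Σ ν·ξ):
  D: 611.1 − 1(285.4) − 1(187) = 138.7
  E: 0 + 1(285.4) = 285.4
  C: 0 + 1(187) = 187
  B: 0 + 2(187) = 374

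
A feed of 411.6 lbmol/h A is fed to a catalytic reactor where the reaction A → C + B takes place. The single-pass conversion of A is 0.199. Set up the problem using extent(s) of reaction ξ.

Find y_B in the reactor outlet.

0.166

A reacted = 0.199 × 411.6 = 81.91 lbmol/h; ν_A = −1, so ξ = 81.91/1 = 81.91 lbmol/h.
Outlet amounts (n = n₀ + ν ξ):
  A: 411.6 − 1(81.91) = 329.7
  C: 0 + 1(81.91) = 81.91
  B: 0 + 1(81.91) = 81.91
Total out = 493.5 lbmol/h; y_B = 81.91 / 493.5 = 0.166.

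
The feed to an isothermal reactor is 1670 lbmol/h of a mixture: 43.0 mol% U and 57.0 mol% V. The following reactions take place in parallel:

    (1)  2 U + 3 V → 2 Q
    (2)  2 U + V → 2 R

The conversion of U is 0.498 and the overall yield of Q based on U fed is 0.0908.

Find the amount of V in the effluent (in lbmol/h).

Yield of Q: 2ξ₁ / 718.1 = 0.0908 → ξ₁ = 32.6 lbmol/h.
Conversion of U: 2ξ₁ + 2ξ₂ = 0.498 × 718.1 = 357.6 → ξ₂ = 146.2 lbmol/h.
Outlet amounts (n = n₀ + Σ ν·ξ):
  U: 718.1 − 2(32.6) − 2(146.2) = 360.5
  V: 951.9 − 3(32.6) − 1(146.2) = 707.9
  Q: 0 + 2(32.6) = 65.2
  R: 0 + 2(146.2) = 292.4

708 lbmol/h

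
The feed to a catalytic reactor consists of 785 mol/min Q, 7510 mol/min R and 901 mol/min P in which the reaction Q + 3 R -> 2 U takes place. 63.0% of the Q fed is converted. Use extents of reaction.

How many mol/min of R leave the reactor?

6030 mol/min

Q reacted = 0.63 × 785 = 494.6 mol/min; ν_Q = −1, so ξ = 494.6/1 = 494.6 mol/min.
Outlet amounts (n = n₀ + ν ξ):
  Q: 785 − 1(494.6) = 290.4
  R: 7510 − 3(494.6) = 6026
  U: 0 + 2(494.6) = 989.1
  P: 901 (inert)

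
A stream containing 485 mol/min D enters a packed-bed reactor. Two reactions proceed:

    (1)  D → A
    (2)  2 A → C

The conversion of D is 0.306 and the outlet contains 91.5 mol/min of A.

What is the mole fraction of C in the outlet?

Conversion of D: D consumed = 1ξ₁ = 0.306 × 485 → ξ₁ = 148.4 mol/min.
A balance: n_A = 0 + 1ξ₁ − 2ξ₂ = 91.5 → ξ₂ = (1·148.4 − 91.5)/2 = 28.45 mol/min.
Outlet amounts (n = n₀ + Σ ν·ξ):
  D: 485 − 1(148.4) = 336.6
  A: 0 + 1(148.4) − 2(28.45) = 91.5
  C: 0 + 1(28.45) = 28.45
Total out = 456.5 mol/min; y_C = 28.45 / 456.5 = 0.06233.

0.0623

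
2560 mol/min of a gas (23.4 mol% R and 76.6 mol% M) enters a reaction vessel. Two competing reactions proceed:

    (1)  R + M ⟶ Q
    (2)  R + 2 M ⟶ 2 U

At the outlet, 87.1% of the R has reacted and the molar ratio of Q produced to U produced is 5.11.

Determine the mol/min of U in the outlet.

93 mol/min

Conversion of R: R consumed = 0.871 × 599 = 521.8 mol/min = 1ξ₁ + 1ξ₂.
Selectivity: 1ξ₁ / (2ξ₂) = 5.11 → ξ₁ = 10.22 ξ₂.
Substitute: (1·10.22 + 1) ξ₂ = 521.8 → ξ₂ = 46.5 mol/min, ξ₁ = 475.3 mol/min.
Outlet amounts (n = n₀ + Σ ν·ξ):
  R: 599 − 1(475.3) − 1(46.5) = 77.28
  M: 1961 − 1(475.3) − 2(46.5) = 1393
  Q: 0 + 1(475.3) = 475.3
  U: 0 + 2(46.5) = 93.01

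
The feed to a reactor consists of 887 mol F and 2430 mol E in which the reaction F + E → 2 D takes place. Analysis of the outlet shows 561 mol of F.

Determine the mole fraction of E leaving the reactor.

0.634

For F: n = n₀ − 1ξ → 561 = 887 − 1ξ, giving ξ = 326 mol.
Outlet amounts (n = n₀ + ν ξ):
  F: 887 − 1(326) = 561
  E: 2430 − 1(326) = 2104
  D: 0 + 2(326) = 652
Total out = 3317 mol; y_E = 2104 / 3317 = 0.6343.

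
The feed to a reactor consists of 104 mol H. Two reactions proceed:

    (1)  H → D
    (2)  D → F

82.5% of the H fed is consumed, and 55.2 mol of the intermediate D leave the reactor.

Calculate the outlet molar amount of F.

Conversion of H: H consumed = 1ξ₁ = 0.825 × 104 → ξ₁ = 85.8 mol.
D balance: n_D = 0 + 1ξ₁ − 1ξ₂ = 55.2 → ξ₂ = (1·85.8 − 55.2)/1 = 30.6 mol.
Outlet amounts (n = n₀ + Σ ν·ξ):
  H: 104 − 1(85.8) = 18.2
  D: 0 + 1(85.8) − 1(30.6) = 55.2
  F: 0 + 1(30.6) = 30.6

30.6 mol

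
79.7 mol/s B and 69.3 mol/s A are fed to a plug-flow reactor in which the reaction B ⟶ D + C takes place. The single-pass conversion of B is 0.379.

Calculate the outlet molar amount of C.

B reacted = 0.379 × 79.7 = 30.21 mol/s; ν_B = −1, so ξ = 30.21/1 = 30.21 mol/s.
Outlet amounts (n = n₀ + ν ξ):
  B: 79.7 − 1(30.21) = 49.49
  D: 0 + 1(30.21) = 30.21
  C: 0 + 1(30.21) = 30.21
  A: 69.3 (inert)

30.2 mol/s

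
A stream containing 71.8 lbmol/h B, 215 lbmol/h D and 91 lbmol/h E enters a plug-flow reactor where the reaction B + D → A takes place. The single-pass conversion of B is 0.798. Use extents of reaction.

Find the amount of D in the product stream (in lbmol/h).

B reacted = 0.798 × 71.8 = 57.3 lbmol/h; ν_B = −1, so ξ = 57.3/1 = 57.3 lbmol/h.
Outlet amounts (n = n₀ + ν ξ):
  B: 71.8 − 1(57.3) = 14.5
  D: 215 − 1(57.3) = 157.7
  A: 0 + 1(57.3) = 57.3
  E: 91 (inert)

158 lbmol/h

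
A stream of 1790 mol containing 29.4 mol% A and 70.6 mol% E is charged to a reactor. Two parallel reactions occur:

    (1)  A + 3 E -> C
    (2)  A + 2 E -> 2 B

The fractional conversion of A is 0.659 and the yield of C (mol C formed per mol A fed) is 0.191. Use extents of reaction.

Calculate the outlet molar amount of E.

Yield of C: 1ξ₁ / 526.3 = 0.191 → ξ₁ = 100.5 mol.
Conversion of A: 1ξ₁ + 1ξ₂ = 0.659 × 526.3 = 346.8 → ξ₂ = 246.3 mol.
Outlet amounts (n = n₀ + Σ ν·ξ):
  A: 526.3 − 1(100.5) − 1(246.3) = 179.5
  E: 1264 − 3(100.5) − 2(246.3) = 469.6
  C: 0 + 1(100.5) = 100.5
  B: 0 + 2(246.3) = 492.6

470 mol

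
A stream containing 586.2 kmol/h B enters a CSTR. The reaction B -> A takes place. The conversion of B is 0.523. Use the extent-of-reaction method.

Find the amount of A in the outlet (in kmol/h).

307 kmol/h

B reacted = 0.523 × 586.2 = 306.6 kmol/h; ν_B = −1, so ξ = 306.6/1 = 306.6 kmol/h.
Outlet amounts (n = n₀ + ν ξ):
  B: 586.2 − 1(306.6) = 279.6
  A: 0 + 1(306.6) = 306.6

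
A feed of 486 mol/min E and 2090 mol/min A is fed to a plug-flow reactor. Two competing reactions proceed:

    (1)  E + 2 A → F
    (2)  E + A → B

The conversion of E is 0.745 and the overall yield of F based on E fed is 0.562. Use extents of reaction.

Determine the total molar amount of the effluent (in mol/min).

1940 mol/min

Yield of F: 1ξ₁ / 486 = 0.562 → ξ₁ = 273.1 mol/min.
Conversion of E: 1ξ₁ + 1ξ₂ = 0.745 × 486 = 362.1 → ξ₂ = 88.94 mol/min.
Outlet amounts (n = n₀ + Σ ν·ξ):
  E: 486 − 1(273.1) − 1(88.94) = 123.9
  A: 2090 − 2(273.1) − 1(88.94) = 1455
  F: 0 + 1(273.1) = 273.1
  B: 0 + 1(88.94) = 88.94
Total out = 123.9 + 1455 + 273.1 + 88.94 = 1941 mol/min.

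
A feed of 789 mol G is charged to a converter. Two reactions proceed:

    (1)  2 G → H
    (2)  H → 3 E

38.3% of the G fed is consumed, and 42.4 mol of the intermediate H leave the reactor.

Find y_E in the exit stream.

0.381

Conversion of G: G consumed = 2ξ₁ = 0.383 × 789 → ξ₁ = 151.1 mol.
H balance: n_H = 0 + 1ξ₁ − 1ξ₂ = 42.4 → ξ₂ = (1·151.1 − 42.4)/1 = 108.7 mol.
Outlet amounts (n = n₀ + Σ ν·ξ):
  G: 789 − 2(151.1) = 486.8
  H: 0 + 1(151.1) − 1(108.7) = 42.4
  E: 0 + 3(108.7) = 326.1
Total out = 855.3 mol; y_E = 326.1 / 855.3 = 0.3812.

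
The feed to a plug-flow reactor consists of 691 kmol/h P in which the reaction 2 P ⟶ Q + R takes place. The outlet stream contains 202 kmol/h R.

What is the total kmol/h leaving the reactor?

691 kmol/h

For R: n = n₀ + 1ξ → 202 = 0 + 1ξ, giving ξ = 202 kmol/h.
Outlet amounts (n = n₀ + ν ξ):
  P: 691 − 2(202) = 287
  Q: 0 + 1(202) = 202
  R: 0 + 1(202) = 202
Total out = 287 + 202 + 202 = 691 kmol/h.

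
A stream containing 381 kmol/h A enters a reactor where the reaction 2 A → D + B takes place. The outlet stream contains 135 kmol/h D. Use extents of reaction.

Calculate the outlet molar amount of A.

For D: n = n₀ + 1ξ → 135 = 0 + 1ξ, giving ξ = 135 kmol/h.
Outlet amounts (n = n₀ + ν ξ):
  A: 381 − 2(135) = 111
  D: 0 + 1(135) = 135
  B: 0 + 1(135) = 135

111 kmol/h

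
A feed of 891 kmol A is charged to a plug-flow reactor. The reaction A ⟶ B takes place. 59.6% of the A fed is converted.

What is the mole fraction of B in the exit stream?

0.596

A reacted = 0.596 × 891 = 531 kmol; ν_A = −1, so ξ = 531/1 = 531 kmol.
Outlet amounts (n = n₀ + ν ξ):
  A: 891 − 1(531) = 360
  B: 0 + 1(531) = 531
Total out = 891 kmol; y_B = 531 / 891 = 0.596.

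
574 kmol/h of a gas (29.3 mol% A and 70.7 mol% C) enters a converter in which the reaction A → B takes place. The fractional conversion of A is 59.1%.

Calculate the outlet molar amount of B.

99.4 kmol/h

A reacted = 0.591 × 168.2 = 99.4 kmol/h; ν_A = −1, so ξ = 99.4/1 = 99.4 kmol/h.
Outlet amounts (n = n₀ + ν ξ):
  A: 168.2 − 1(99.4) = 68.79
  B: 0 + 1(99.4) = 99.4
  C: 405.8 (inert)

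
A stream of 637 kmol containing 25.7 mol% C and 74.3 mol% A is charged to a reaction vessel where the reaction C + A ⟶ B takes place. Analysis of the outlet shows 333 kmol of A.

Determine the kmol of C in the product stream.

For A: n = n₀ − 1ξ → 333 = 473.3 − 1ξ, giving ξ = 140.3 kmol.
Outlet amounts (n = n₀ + ν ξ):
  C: 163.7 − 1(140.3) = 23.42
  A: 473.3 − 1(140.3) = 333
  B: 0 + 1(140.3) = 140.3

23.4 kmol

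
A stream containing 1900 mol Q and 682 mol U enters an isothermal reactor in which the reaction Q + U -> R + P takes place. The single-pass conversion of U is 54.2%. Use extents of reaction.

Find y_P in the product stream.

0.143

U reacted = 0.542 × 682 = 369.6 mol; ν_U = −1, so ξ = 369.6/1 = 369.6 mol.
Outlet amounts (n = n₀ + ν ξ):
  Q: 1900 − 1(369.6) = 1530
  U: 682 − 1(369.6) = 312.4
  R: 0 + 1(369.6) = 369.6
  P: 0 + 1(369.6) = 369.6
Total out = 2582 mol; y_P = 369.6 / 2582 = 0.1432.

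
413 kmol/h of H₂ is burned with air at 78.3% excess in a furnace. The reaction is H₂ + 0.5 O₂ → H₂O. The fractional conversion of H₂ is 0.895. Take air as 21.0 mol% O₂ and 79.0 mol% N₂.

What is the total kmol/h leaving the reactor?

1980 kmol/h

Stoichiometric O₂ = 0.5 × 413 = 206.5 kmol/h; O₂ fed = 206.5 × 1.783 = 368.2 kmol/h.
N₂ fed = 368.2 × 79/21 = 1385 kmol/h.
Fuel reacted = 0.895 × 413 → ξ = 369.6 kmol/h.
Outlet (n = n₀ + ν ξ):
  H₂: 413 − 1(369.6) = 43.37
  O₂: 368.2 − 0.5(369.6) = 183.4
  N₂: 1385 (inert)
  H₂O: 0 + 1(369.6) = 369.6
Total out = 43.37 + 183.4 + 1385 + 369.6 = 1981 kmol/h.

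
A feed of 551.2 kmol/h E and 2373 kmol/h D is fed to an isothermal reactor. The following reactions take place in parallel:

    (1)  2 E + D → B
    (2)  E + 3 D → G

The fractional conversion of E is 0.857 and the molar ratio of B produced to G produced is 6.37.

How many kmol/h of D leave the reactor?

2050 kmol/h

Conversion of E: E consumed = 0.857 × 551.2 = 472.4 kmol/h = 2ξ₁ + 1ξ₂.
Selectivity: 1ξ₁ / (1ξ₂) = 6.37 → ξ₁ = 6.37 ξ₂.
Substitute: (2·6.37 + 1) ξ₂ = 472.4 → ξ₂ = 34.38 kmol/h, ξ₁ = 219 kmol/h.
Outlet amounts (n = n₀ + Σ ν·ξ):
  E: 551.2 − 2(219) − 1(34.38) = 78.82
  D: 2373 − 1(219) − 3(34.38) = 2051
  B: 0 + 1(219) = 219
  G: 0 + 1(34.38) = 34.38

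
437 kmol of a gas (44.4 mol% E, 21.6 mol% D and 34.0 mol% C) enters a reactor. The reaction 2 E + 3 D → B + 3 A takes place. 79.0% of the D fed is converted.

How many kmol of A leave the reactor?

74.6 kmol

D reacted = 0.79 × 94.39 = 74.57 kmol; ν_D = −3, so ξ = 74.57/3 = 24.86 kmol.
Outlet amounts (n = n₀ + ν ξ):
  E: 194 − 2(24.86) = 144.3
  D: 94.39 − 3(24.86) = 19.82
  B: 0 + 1(24.86) = 24.86
  A: 0 + 3(24.86) = 74.57
  C: 148.6 (inert)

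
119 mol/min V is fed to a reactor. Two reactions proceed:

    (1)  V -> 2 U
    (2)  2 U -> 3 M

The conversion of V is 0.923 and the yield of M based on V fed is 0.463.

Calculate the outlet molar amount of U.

Conversion of V: V consumed = 1ξ₁ = 0.923 × 119 → ξ₁ = 109.8 mol/min.
Yield of M: 3ξ₂ / 119 = 0.463 → ξ₂ = 18.37 mol/min.
Outlet amounts (n = n₀ + Σ ν·ξ):
  V: 119 − 1(109.8) = 9.163
  U: 0 + 2(109.8) − 2(18.37) = 182.9
  M: 0 + 3(18.37) = 55.1

183 mol/min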